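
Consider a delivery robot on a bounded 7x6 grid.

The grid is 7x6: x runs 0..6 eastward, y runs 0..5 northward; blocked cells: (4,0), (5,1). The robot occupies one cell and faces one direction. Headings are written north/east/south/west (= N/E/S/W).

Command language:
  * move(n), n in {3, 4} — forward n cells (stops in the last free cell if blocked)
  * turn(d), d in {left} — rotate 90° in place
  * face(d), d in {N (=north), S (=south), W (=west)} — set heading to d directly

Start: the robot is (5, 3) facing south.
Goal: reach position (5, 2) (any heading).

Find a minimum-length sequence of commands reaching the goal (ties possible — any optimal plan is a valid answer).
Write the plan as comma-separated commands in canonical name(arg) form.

move(3)

t0: (5, 3) facing south
[1] after move(3): (5, 2) facing south
shorter routes all fall short; 1 is best.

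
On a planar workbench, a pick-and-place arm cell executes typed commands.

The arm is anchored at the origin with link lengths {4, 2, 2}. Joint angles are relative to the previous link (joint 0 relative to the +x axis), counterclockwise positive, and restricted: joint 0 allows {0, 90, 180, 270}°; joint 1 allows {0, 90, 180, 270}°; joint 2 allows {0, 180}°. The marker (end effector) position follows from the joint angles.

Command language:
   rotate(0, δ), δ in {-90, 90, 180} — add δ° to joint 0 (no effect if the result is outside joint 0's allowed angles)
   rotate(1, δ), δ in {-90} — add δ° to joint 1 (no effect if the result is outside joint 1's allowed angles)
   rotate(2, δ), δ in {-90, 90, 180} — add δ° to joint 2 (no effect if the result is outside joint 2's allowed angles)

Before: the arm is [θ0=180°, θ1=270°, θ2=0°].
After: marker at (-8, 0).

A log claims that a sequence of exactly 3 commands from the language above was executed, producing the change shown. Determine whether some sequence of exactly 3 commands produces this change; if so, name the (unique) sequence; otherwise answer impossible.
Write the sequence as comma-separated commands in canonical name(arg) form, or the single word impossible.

from: [θ0=180°, θ1=270°, θ2=0°]
1. rotate(1, -90) → [θ0=180°, θ1=180°, θ2=0°]
2. rotate(1, -90) → [θ0=180°, θ1=90°, θ2=0°]
3. rotate(1, -90) → [θ0=180°, θ1=0°, θ2=0°]
uniquely the one of 343 3-step routes that fits.

rotate(1, -90), rotate(1, -90), rotate(1, -90)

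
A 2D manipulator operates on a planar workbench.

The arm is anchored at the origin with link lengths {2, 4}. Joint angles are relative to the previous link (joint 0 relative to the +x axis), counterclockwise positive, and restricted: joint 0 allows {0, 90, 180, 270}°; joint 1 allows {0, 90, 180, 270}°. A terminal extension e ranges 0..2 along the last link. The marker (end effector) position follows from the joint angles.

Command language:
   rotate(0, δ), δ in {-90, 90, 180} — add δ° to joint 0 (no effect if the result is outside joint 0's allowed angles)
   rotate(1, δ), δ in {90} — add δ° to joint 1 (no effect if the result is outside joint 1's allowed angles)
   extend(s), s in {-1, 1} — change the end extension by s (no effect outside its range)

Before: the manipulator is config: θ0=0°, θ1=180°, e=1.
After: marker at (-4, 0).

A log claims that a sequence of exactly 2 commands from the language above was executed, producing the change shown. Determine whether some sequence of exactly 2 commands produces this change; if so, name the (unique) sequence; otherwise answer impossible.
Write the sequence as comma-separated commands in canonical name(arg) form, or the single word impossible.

extend(1), extend(1)

initial: config: θ0=0°, θ1=180°, e=1
t=1 extend(1) ⇒ config: θ0=0°, θ1=180°, e=2
t=2 extend(1) ⇒ config: θ0=0°, θ1=180°, e=2
all 36 alternatives checked — unique.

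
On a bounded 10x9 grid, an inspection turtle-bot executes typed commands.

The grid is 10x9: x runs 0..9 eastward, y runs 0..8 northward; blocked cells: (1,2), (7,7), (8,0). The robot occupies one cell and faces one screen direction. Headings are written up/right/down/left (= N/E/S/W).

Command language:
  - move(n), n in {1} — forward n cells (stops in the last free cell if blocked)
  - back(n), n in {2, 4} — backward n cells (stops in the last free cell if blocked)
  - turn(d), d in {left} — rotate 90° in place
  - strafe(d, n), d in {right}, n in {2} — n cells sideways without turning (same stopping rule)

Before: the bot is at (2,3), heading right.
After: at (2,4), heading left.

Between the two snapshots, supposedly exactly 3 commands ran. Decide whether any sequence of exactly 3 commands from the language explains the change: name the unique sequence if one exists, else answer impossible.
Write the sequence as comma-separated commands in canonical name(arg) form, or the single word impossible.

turn(left), move(1), turn(left)

key: cell and facing (now W) both changed — the 3 commands mix motion and turning
t0: at (2,3), heading right
[1] after turn(left): at (2,3), heading up
[2] after move(1): at (2,4), heading up
[3] after turn(left): at (2,4), heading left
all 125 alternatives checked — unique.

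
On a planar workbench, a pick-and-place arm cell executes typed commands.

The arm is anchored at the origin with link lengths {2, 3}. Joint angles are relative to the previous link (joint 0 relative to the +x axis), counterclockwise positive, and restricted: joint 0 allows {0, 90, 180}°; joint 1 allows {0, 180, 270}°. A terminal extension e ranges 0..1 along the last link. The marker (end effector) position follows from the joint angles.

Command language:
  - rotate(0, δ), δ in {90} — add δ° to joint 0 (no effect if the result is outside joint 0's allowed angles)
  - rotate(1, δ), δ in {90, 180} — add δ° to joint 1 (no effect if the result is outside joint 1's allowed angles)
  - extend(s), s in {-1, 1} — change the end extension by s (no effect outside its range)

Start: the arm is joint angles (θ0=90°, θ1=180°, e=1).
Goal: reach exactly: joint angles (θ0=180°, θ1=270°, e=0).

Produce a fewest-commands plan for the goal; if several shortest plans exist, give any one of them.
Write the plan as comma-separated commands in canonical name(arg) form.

extend(-1), rotate(1, 90), rotate(0, 90)

initial: joint angles (θ0=90°, θ1=180°, e=1)
t=1 extend(-1) ⇒ joint angles (θ0=90°, θ1=180°, e=0)
t=2 rotate(1, 90) ⇒ joint angles (θ0=90°, θ1=270°, e=0)
t=3 rotate(0, 90) ⇒ joint angles (θ0=180°, θ1=270°, e=0)
shorter routes all fall short; 3 is best.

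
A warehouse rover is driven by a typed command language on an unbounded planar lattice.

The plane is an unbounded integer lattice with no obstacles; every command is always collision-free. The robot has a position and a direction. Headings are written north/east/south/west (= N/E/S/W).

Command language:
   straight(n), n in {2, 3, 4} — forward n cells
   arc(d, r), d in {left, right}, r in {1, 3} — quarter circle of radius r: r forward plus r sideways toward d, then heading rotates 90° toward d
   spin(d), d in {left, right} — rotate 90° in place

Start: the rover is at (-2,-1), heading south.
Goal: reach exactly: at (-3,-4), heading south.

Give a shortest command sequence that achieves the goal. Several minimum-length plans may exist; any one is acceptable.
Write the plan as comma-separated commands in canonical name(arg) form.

straight(2), spin(right), arc(left, 1)

begin: at (-2,-1), heading south
1. straight(2) → at (-2,-3), heading south
2. spin(right) → at (-2,-3), heading west
3. arc(left, 1) → at (-3,-4), heading south
nothing shorter than 3 reaches the goal.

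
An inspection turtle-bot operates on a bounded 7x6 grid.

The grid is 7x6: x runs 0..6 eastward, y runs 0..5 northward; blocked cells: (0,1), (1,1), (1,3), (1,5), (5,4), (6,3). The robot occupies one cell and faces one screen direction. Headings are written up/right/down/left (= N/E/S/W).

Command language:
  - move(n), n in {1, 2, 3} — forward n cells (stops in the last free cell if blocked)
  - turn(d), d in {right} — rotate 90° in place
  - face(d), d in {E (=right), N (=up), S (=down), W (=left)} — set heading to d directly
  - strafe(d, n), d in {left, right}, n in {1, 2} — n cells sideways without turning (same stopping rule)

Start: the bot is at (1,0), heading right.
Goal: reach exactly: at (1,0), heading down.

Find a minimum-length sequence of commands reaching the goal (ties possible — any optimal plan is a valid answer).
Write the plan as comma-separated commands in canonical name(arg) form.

turn(right)

initial: at (1,0), heading right
step 1 (turn(right)): at (1,0), heading down
no 0-step plan works, so 1 is optimal.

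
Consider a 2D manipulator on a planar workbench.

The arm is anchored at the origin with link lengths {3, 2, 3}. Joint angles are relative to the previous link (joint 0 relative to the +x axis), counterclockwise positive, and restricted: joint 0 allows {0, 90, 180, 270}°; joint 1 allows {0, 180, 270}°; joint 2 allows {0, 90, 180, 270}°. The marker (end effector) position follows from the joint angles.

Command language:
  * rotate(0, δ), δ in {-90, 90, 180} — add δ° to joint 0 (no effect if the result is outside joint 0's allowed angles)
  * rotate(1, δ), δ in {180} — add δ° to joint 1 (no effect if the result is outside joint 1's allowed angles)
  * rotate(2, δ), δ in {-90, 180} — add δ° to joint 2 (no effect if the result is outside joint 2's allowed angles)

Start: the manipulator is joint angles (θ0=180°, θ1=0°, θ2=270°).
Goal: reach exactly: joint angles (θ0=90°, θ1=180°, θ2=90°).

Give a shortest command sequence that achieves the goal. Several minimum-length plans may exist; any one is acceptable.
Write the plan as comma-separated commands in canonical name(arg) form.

begin: joint angles (θ0=180°, θ1=0°, θ2=270°)
1. rotate(1, 180) → joint angles (θ0=180°, θ1=180°, θ2=270°)
2. rotate(0, -90) → joint angles (θ0=90°, θ1=180°, θ2=270°)
3. rotate(2, 180) → joint angles (θ0=90°, θ1=180°, θ2=90°)
no 2-step plan works, so 3 is optimal.

rotate(1, 180), rotate(0, -90), rotate(2, 180)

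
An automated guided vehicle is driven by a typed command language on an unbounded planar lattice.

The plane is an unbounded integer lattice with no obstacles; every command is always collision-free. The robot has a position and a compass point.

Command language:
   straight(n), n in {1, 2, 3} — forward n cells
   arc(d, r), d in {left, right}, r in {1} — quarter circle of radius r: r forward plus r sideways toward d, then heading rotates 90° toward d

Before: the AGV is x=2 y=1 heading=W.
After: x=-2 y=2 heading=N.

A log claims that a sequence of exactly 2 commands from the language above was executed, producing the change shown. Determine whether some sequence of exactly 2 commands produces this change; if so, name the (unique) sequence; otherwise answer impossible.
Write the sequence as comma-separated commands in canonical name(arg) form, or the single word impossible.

key: position moved to (-2,2) AND the heading swung to N — translation plus rotation needed
initial: x=2 y=1 heading=W
t=1 straight(3) ⇒ x=-1 y=1 heading=W
t=2 arc(right, 1) ⇒ x=-2 y=2 heading=N
no other 2-command option fits: unique.

straight(3), arc(right, 1)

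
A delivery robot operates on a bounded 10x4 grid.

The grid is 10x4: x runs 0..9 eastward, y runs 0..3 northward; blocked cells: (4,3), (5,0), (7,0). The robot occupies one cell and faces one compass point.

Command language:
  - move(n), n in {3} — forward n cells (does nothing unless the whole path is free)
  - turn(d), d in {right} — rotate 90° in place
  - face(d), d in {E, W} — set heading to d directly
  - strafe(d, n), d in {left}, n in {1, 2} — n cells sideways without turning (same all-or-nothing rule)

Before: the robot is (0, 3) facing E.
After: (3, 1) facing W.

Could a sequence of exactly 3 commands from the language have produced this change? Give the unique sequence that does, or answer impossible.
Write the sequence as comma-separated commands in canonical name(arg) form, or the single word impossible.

move(3), face(W), strafe(left, 2)

key: cell and facing (now W) both changed — the 3 commands mix motion and turning
start: (0, 3) facing E
1. move(3) → (3, 3) facing E
2. face(W) → (3, 3) facing W
3. strafe(left, 2) → (3, 1) facing W
all 216 alternatives checked — unique.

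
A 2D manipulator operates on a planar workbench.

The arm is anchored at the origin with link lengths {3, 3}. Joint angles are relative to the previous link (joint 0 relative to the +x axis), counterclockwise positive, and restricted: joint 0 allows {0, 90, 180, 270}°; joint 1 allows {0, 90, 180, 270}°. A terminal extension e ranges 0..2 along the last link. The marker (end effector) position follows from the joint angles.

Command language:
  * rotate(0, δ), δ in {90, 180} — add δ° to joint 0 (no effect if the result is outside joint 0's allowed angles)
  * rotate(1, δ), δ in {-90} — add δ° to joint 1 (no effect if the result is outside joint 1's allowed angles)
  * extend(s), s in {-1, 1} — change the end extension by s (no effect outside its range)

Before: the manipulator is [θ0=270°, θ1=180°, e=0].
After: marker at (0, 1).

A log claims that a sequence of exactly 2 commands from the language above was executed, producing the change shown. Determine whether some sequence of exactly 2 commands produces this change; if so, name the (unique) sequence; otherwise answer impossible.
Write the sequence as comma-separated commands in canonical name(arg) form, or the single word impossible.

extend(-1), extend(1)

key: order matters: swapping extend(-1) and extend(1) lands elsewhere
t0: [θ0=270°, θ1=180°, e=0]
[1] after extend(-1): [θ0=270°, θ1=180°, e=0]
[2] after extend(1): [θ0=270°, θ1=180°, e=1]
no other 2-command option fits: unique.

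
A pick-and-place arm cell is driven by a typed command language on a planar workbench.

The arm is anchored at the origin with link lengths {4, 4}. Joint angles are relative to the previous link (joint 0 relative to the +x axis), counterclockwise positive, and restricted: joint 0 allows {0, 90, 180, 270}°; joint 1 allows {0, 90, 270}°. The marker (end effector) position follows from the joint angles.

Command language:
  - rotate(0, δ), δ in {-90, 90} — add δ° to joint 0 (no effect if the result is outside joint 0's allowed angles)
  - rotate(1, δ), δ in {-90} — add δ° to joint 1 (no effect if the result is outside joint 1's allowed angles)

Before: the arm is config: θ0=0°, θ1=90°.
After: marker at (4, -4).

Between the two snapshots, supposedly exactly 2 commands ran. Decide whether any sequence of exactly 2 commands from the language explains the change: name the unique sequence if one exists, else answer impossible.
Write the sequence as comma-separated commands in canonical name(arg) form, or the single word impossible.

begin: config: θ0=0°, θ1=90°
1. rotate(1, -90) → config: θ0=0°, θ1=0°
2. rotate(1, -90) → config: θ0=0°, θ1=270°
no rival 2-sequence matches.

rotate(1, -90), rotate(1, -90)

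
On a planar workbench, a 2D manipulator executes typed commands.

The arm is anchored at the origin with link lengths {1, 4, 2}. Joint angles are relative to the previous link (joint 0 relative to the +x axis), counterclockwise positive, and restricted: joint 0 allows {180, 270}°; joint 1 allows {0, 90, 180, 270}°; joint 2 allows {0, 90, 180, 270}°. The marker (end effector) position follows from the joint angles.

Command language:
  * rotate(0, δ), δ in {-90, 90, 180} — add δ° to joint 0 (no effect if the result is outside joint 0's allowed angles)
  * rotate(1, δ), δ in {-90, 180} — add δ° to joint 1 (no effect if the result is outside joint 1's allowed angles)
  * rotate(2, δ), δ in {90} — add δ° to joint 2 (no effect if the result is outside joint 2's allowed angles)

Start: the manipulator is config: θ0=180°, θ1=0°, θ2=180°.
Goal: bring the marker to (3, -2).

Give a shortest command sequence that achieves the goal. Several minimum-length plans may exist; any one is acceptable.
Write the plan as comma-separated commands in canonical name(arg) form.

start: config: θ0=180°, θ1=0°, θ2=180°
t=1 rotate(1, 180) ⇒ config: θ0=180°, θ1=180°, θ2=180°
t=2 rotate(2, 90) ⇒ config: θ0=180°, θ1=180°, θ2=270°
shorter routes all fall short; 2 is best.

rotate(1, 180), rotate(2, 90)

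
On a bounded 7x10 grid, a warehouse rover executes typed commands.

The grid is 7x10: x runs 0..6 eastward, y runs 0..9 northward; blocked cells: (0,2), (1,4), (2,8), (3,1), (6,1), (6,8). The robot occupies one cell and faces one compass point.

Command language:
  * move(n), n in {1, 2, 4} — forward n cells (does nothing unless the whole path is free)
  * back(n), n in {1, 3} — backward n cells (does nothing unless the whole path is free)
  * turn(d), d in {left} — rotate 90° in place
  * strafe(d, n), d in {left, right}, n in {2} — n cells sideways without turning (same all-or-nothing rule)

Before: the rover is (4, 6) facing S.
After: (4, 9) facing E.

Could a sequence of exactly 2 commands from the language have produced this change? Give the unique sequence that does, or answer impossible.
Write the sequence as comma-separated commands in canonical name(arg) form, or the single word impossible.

key: running turn(left) before back(3) would end elsewhere — order is forced
t0: (4, 6) facing S
t=1 back(3) ⇒ (4, 9) facing S
t=2 turn(left) ⇒ (4, 9) facing E
all 64 alternatives checked — unique.

back(3), turn(left)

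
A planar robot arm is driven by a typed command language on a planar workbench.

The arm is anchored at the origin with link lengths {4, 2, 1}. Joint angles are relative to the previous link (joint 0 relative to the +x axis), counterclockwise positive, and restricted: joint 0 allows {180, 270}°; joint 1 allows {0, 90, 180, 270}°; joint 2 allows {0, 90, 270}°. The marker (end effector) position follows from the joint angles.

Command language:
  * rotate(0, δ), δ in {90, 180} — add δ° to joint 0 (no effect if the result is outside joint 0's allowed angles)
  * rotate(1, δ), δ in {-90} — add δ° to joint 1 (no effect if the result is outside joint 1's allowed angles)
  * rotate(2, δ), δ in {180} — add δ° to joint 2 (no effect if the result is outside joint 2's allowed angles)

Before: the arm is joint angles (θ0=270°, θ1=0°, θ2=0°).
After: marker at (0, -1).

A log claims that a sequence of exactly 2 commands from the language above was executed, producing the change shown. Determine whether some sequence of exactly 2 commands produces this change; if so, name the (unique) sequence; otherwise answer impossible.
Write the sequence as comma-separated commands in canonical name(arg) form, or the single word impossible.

t0: joint angles (θ0=270°, θ1=0°, θ2=0°)
t=1 rotate(1, -90) ⇒ joint angles (θ0=270°, θ1=270°, θ2=0°)
t=2 rotate(1, -90) ⇒ joint angles (θ0=270°, θ1=180°, θ2=0°)
uniquely the one of 16 2-step routes that fits.

rotate(1, -90), rotate(1, -90)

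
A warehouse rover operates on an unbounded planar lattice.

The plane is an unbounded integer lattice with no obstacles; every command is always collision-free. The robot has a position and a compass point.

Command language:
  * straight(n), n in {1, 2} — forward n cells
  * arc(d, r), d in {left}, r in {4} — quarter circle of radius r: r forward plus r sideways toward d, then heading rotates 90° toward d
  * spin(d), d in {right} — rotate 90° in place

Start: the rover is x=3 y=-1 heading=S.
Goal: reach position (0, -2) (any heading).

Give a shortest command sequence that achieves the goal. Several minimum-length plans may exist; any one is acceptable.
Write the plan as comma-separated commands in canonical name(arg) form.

begin: x=3 y=-1 heading=S
step 1 (straight(1)): x=3 y=-2 heading=S
step 2 (spin(right)): x=3 y=-2 heading=W
step 3 (straight(2)): x=1 y=-2 heading=W
step 4 (straight(1)): x=0 y=-2 heading=W
nothing shorter than 4 reaches the goal.

straight(1), spin(right), straight(2), straight(1)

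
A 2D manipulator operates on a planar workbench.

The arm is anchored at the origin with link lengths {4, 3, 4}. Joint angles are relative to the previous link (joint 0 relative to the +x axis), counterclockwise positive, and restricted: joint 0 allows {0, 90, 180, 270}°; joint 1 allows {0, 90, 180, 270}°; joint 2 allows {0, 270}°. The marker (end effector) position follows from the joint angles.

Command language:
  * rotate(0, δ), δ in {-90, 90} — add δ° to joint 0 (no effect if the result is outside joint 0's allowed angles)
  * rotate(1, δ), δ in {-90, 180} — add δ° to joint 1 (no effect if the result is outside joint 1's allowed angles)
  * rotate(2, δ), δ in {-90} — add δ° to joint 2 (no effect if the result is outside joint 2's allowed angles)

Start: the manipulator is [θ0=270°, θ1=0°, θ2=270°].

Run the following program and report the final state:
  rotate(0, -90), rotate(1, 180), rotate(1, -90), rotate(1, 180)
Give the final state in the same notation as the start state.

start: [θ0=270°, θ1=0°, θ2=270°]
step 1 (rotate(0, -90)): [θ0=180°, θ1=0°, θ2=270°]
step 2 (rotate(1, 180)): [θ0=180°, θ1=180°, θ2=270°]
step 3 (rotate(1, -90)): [θ0=180°, θ1=90°, θ2=270°]
step 4 (rotate(1, 180)): [θ0=180°, θ1=270°, θ2=270°]

[θ0=180°, θ1=270°, θ2=270°]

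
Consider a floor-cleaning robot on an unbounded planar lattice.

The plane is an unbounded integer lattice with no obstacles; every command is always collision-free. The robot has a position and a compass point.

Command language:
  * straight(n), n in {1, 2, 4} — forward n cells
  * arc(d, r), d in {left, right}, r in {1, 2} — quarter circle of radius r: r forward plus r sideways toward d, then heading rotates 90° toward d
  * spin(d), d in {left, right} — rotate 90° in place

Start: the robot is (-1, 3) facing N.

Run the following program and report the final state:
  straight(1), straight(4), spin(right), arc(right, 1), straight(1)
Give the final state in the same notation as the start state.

from: (-1, 3) facing N
t=1 straight(1) ⇒ (-1, 4) facing N
t=2 straight(4) ⇒ (-1, 8) facing N
t=3 spin(right) ⇒ (-1, 8) facing E
t=4 arc(right, 1) ⇒ (0, 7) facing S
t=5 straight(1) ⇒ (0, 6) facing S

(0, 6) facing S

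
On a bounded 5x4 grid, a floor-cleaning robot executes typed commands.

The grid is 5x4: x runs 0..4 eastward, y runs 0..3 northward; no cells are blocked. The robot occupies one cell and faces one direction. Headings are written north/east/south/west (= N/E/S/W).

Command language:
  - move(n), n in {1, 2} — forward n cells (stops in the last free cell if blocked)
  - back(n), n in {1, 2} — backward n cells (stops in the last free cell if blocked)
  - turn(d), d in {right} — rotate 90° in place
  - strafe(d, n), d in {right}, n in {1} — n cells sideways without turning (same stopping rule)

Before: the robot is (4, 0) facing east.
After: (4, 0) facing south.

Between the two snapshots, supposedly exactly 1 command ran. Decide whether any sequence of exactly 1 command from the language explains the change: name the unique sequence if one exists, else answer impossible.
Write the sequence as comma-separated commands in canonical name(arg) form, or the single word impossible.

key: (4,0) unchanged — the single command moves nothing
from: (4, 0) facing east
1. turn(right) → (4, 0) facing south
no rival 1-sequence matches.

turn(right)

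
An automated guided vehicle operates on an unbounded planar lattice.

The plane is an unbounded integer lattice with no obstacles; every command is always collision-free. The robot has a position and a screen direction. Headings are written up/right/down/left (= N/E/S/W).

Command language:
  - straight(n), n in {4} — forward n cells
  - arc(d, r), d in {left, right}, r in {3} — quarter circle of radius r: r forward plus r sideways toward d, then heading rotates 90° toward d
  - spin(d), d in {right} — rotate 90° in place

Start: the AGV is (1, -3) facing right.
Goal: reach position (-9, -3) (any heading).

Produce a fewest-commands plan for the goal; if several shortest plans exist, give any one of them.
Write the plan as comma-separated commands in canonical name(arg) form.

initial: (1, -3) facing right
step 1 (spin(right)): (1, -3) facing down
step 2 (arc(right, 3)): (-2, -6) facing left
step 3 (straight(4)): (-6, -6) facing left
step 4 (arc(right, 3)): (-9, -3) facing up
nothing shorter than 4 reaches the goal.

spin(right), arc(right, 3), straight(4), arc(right, 3)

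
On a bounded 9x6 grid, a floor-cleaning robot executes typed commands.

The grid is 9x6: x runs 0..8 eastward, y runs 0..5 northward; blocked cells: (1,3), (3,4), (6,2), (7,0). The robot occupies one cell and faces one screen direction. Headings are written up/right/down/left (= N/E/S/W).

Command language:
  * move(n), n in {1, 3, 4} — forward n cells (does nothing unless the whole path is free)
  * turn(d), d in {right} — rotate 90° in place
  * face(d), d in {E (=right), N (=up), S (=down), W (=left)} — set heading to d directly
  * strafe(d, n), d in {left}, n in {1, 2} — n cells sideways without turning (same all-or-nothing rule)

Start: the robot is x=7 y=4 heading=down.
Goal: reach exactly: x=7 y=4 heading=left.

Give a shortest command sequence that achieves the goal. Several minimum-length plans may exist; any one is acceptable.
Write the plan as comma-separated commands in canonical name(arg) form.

turn(right)

start: x=7 y=4 heading=down
1. turn(right) → x=7 y=4 heading=left
nothing shorter than 1 reaches the goal.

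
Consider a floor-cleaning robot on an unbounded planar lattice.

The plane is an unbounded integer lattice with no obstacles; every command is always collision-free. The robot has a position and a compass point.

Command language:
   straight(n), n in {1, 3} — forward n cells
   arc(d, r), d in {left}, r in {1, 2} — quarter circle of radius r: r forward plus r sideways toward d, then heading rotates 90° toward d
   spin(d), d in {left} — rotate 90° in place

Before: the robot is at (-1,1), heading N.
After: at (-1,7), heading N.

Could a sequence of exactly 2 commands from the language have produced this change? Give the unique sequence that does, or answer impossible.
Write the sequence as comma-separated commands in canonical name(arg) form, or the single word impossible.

straight(3), straight(3)

key: heading stays N — no command in the sequence turns
start: at (-1,1), heading N
[1] after straight(3): at (-1,4), heading N
[2] after straight(3): at (-1,7), heading N
uniquely the one of 25 2-step routes that fits.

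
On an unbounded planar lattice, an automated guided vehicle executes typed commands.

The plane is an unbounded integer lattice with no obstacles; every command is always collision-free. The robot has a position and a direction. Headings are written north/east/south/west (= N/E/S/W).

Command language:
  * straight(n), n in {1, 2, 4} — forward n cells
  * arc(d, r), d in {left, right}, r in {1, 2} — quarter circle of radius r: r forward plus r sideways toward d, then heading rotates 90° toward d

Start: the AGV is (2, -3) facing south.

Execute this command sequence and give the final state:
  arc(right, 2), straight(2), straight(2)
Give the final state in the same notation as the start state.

start: (2, -3) facing south
step 1 (arc(right, 2)): (0, -5) facing west
step 2 (straight(2)): (-2, -5) facing west
step 3 (straight(2)): (-4, -5) facing west

(-4, -5) facing west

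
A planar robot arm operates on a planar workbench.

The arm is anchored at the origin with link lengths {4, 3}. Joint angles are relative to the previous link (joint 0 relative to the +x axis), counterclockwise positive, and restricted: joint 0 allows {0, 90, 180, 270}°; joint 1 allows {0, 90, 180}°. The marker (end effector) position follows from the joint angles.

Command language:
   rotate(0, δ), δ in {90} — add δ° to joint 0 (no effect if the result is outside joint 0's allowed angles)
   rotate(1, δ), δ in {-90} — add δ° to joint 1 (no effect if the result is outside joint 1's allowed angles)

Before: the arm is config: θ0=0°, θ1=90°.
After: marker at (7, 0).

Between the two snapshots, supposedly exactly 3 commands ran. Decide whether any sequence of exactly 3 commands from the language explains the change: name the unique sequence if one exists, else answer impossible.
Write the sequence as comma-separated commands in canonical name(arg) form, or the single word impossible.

rotate(1, -90), rotate(1, -90), rotate(1, -90)

from: config: θ0=0°, θ1=90°
[1] after rotate(1, -90): config: θ0=0°, θ1=0°
[2] after rotate(1, -90): config: θ0=0°, θ1=0°
[3] after rotate(1, -90): config: θ0=0°, θ1=0°
all 8 alternatives checked — unique.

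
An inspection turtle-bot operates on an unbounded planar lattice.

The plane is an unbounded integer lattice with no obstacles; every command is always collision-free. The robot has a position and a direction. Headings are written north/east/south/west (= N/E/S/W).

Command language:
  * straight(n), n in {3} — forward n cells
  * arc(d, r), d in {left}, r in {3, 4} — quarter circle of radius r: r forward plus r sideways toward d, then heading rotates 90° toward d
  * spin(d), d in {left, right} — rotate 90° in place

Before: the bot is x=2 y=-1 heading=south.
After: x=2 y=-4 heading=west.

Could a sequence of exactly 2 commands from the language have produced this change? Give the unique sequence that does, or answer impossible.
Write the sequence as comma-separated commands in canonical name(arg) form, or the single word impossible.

straight(3), spin(right)

key: cell and facing (now W) both changed — the 2 commands mix motion and turning
from: x=2 y=-1 heading=south
t=1 straight(3) ⇒ x=2 y=-4 heading=south
t=2 spin(right) ⇒ x=2 y=-4 heading=west
no rival 2-sequence matches.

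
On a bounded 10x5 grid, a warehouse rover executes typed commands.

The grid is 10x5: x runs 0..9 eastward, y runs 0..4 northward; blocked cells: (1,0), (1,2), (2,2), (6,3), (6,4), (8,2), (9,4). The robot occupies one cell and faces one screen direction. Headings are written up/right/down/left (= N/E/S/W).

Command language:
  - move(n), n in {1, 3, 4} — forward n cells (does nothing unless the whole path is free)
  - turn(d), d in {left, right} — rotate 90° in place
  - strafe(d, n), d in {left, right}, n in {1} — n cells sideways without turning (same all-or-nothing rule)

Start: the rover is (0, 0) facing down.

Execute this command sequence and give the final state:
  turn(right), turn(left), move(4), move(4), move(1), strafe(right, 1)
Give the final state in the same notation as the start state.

(0, 0) facing down

from: (0, 0) facing down
[1] after turn(right): (0, 0) facing left
[2] after turn(left): (0, 0) facing down
[3] after move(4): (0, 0) facing down
[4] after move(4): (0, 0) facing down
[5] after move(1): (0, 0) facing down
[6] after strafe(right, 1): (0, 0) facing down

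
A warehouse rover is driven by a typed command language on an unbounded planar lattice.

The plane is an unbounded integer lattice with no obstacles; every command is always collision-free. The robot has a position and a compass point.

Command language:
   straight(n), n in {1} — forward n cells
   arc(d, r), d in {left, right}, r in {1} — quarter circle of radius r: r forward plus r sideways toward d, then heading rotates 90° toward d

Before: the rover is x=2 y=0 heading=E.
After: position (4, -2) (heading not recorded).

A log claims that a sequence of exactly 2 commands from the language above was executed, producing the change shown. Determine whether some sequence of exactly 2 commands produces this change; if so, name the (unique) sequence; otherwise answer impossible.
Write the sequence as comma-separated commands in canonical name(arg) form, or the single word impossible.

arc(right, 1), arc(left, 1)

key: order matters: swapping arc(right, 1) and arc(left, 1) lands elsewhere
begin: x=2 y=0 heading=E
1. arc(right, 1) → x=3 y=-1 heading=S
2. arc(left, 1) → x=4 y=-2 heading=E
no rival 2-sequence matches.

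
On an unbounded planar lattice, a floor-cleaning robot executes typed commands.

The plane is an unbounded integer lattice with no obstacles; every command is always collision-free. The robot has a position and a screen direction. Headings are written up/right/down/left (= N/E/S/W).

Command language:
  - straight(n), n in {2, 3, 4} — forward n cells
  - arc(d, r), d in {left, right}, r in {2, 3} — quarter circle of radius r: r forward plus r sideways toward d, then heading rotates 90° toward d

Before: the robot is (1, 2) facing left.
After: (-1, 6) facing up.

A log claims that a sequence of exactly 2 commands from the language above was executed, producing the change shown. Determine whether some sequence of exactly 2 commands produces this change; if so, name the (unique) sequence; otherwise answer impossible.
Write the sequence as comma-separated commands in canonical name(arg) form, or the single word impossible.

key: cell and facing (now N) both changed — the 2 commands mix motion and turning
start: (1, 2) facing left
step 1 (arc(right, 2)): (-1, 4) facing up
step 2 (straight(2)): (-1, 6) facing up
no other 2-command option fits: unique.

arc(right, 2), straight(2)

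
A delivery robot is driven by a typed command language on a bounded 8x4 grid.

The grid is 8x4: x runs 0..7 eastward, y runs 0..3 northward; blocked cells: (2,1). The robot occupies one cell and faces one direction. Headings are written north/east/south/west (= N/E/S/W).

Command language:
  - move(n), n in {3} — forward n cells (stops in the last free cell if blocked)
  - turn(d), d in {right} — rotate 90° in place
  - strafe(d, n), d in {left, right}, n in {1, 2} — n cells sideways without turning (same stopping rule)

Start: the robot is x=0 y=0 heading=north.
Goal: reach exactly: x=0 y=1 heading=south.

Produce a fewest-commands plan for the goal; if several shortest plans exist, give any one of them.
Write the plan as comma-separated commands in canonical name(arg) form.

turn(right), strafe(left, 1), turn(right)

initial: x=0 y=0 heading=north
step 1 (turn(right)): x=0 y=0 heading=east
step 2 (strafe(left, 1)): x=0 y=1 heading=east
step 3 (turn(right)): x=0 y=1 heading=south
no 2-step plan works, so 3 is optimal.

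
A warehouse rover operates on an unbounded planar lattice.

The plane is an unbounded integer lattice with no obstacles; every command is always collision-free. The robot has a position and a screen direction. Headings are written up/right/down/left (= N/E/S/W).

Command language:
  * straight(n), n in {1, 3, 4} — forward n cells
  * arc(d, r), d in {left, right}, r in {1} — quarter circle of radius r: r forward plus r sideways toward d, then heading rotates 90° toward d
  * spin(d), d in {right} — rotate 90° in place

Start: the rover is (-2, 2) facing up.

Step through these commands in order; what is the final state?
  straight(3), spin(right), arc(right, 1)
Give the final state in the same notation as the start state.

begin: (-2, 2) facing up
t=1 straight(3) ⇒ (-2, 5) facing up
t=2 spin(right) ⇒ (-2, 5) facing right
t=3 arc(right, 1) ⇒ (-1, 4) facing down

(-1, 4) facing down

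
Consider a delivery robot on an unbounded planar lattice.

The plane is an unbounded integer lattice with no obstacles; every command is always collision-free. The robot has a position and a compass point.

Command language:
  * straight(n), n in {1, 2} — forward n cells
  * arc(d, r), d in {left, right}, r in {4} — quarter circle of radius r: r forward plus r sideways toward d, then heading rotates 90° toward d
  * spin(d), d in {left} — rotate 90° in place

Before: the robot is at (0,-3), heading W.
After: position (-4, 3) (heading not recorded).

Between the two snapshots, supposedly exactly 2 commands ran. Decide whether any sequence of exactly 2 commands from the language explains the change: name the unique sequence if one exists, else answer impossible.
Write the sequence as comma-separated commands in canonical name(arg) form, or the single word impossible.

key: order matters: swapping arc(right, 4) and straight(2) lands elsewhere
initial: at (0,-3), heading W
step 1 (arc(right, 4)): at (-4,1), heading N
step 2 (straight(2)): at (-4,3), heading N
all 25 alternatives checked — unique.

arc(right, 4), straight(2)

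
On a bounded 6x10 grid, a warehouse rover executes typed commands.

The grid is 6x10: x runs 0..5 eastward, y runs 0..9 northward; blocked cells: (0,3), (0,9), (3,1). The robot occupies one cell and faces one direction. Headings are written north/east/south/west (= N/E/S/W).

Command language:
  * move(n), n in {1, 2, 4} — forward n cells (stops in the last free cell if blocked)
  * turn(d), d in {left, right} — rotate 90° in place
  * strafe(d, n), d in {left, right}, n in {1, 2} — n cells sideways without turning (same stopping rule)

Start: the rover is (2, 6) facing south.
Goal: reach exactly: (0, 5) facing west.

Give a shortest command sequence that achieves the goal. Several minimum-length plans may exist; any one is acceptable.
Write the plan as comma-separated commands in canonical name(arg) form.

start: (2, 6) facing south
1. move(1) → (2, 5) facing south
2. strafe(right, 2) → (0, 5) facing south
3. turn(right) → (0, 5) facing west
shorter routes all fall short; 3 is best.

move(1), strafe(right, 2), turn(right)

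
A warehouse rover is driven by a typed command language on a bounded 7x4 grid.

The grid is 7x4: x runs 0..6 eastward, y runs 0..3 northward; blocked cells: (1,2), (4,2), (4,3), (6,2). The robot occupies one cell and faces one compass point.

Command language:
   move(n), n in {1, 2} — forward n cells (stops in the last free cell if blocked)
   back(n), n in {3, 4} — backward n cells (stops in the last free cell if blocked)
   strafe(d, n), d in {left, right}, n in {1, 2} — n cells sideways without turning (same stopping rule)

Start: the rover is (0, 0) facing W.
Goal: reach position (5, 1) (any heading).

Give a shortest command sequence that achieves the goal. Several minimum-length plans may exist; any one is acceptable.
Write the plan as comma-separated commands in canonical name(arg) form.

back(3), back(3), strafe(right, 2), move(1)

from: (0, 0) facing W
t=1 back(3) ⇒ (3, 0) facing W
t=2 back(3) ⇒ (6, 0) facing W
t=3 strafe(right, 2) ⇒ (6, 1) facing W
t=4 move(1) ⇒ (5, 1) facing W
no 3-step plan works, so 4 is optimal.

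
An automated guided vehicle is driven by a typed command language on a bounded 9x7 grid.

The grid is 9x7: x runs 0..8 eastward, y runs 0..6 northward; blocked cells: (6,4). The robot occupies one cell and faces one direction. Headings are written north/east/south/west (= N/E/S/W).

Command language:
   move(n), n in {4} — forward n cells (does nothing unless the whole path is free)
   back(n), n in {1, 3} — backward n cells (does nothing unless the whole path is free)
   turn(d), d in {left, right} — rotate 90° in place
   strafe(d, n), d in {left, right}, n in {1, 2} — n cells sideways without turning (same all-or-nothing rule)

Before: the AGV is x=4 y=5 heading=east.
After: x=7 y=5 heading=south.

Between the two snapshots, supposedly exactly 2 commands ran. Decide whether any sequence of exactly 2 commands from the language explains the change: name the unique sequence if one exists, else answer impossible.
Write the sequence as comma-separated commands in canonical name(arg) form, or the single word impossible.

checked all 2-command options: none fits.

impossible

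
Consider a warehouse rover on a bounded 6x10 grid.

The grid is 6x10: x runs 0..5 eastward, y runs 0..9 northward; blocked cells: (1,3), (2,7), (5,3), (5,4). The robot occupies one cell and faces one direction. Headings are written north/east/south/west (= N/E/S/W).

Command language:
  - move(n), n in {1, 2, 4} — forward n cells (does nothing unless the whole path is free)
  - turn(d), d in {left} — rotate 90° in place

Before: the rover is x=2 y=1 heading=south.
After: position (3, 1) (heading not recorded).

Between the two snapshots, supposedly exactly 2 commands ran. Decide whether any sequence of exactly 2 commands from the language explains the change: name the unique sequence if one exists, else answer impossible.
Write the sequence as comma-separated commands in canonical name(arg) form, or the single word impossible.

key: running move(1) before turn(left) would end elsewhere — order is forced
initial: x=2 y=1 heading=south
[1] after turn(left): x=2 y=1 heading=east
[2] after move(1): x=3 y=1 heading=east
all 16 alternatives checked — unique.

turn(left), move(1)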